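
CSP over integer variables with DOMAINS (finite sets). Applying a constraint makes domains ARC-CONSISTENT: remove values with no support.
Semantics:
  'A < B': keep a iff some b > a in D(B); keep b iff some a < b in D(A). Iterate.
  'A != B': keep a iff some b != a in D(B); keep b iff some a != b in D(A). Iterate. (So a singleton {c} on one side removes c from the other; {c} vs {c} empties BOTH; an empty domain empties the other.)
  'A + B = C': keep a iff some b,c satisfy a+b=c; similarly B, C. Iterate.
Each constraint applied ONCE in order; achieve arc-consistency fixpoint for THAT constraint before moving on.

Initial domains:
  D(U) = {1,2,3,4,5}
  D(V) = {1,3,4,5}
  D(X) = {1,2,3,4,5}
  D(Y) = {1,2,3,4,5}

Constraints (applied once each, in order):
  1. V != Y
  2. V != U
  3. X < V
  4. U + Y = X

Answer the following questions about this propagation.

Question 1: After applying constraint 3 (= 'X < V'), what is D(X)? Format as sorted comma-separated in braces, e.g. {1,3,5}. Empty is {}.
Answer: {1,2,3,4}

Derivation:
Constraint 1 (V != Y) on D(V)={1,3,4,5} D(Y)={1,2,3,4,5}: no change
Constraint 2 (V != U) on D(V)={1,3,4,5} D(U)={1,2,3,4,5}: no change
Constraint 3 (X < V) on D(X)={1,2,3,4,5} D(V)={1,3,4,5}: X {1,2,3,4,5}->{1,2,3,4}; V {1,3,4,5}->{3,4,5}
So after constraint 3: D(X) = {1,2,3,4}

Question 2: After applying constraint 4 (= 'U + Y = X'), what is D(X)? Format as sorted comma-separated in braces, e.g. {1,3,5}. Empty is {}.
Constraint 1 (V != Y) on D(V)={1,3,4,5} D(Y)={1,2,3,4,5}: no change
Constraint 2 (V != U) on D(V)={1,3,4,5} D(U)={1,2,3,4,5}: no change
Constraint 3 (X < V) on D(X)={1,2,3,4,5} D(V)={1,3,4,5}: X {1,2,3,4,5}->{1,2,3,4}; V {1,3,4,5}->{3,4,5}
Constraint 4 (U + Y = X) on D(U)={1,2,3,4,5} D(Y)={1,2,3,4,5} D(X)={1,2,3,4}: U {1,2,3,4,5}->{1,2,3}; Y {1,2,3,4,5}->{1,2,3}; X {1,2,3,4}->{2,3,4}
So after constraint 4: D(X) = {2,3,4}

Answer: {2,3,4}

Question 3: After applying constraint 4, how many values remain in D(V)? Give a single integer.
Constraint 1 (V != Y) on D(V)={1,3,4,5} D(Y)={1,2,3,4,5}: no change
Constraint 2 (V != U) on D(V)={1,3,4,5} D(U)={1,2,3,4,5}: no change
Constraint 3 (X < V) on D(X)={1,2,3,4,5} D(V)={1,3,4,5}: X {1,2,3,4,5}->{1,2,3,4}; V {1,3,4,5}->{3,4,5}
Constraint 4 (U + Y = X) on D(U)={1,2,3,4,5} D(Y)={1,2,3,4,5} D(X)={1,2,3,4}: U {1,2,3,4,5}->{1,2,3}; Y {1,2,3,4,5}->{1,2,3}; X {1,2,3,4}->{2,3,4}
So after constraint 4: D(V)={3,4,5}, size = 3

Answer: 3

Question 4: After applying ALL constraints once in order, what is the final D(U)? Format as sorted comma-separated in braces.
Constraint 1 (V != Y) on D(V)={1,3,4,5} D(Y)={1,2,3,4,5}: no change
Constraint 2 (V != U) on D(V)={1,3,4,5} D(U)={1,2,3,4,5}: no change
Constraint 3 (X < V) on D(X)={1,2,3,4,5} D(V)={1,3,4,5}: X {1,2,3,4,5}->{1,2,3,4}; V {1,3,4,5}->{3,4,5}
Constraint 4 (U + Y = X) on D(U)={1,2,3,4,5} D(Y)={1,2,3,4,5} D(X)={1,2,3,4}: U {1,2,3,4,5}->{1,2,3}; Y {1,2,3,4,5}->{1,2,3}; X {1,2,3,4}->{2,3,4}
So after all 4 constraints: D(U) = {1,2,3}

Answer: {1,2,3}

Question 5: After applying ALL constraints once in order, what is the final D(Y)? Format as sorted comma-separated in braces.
Answer: {1,2,3}

Derivation:
Constraint 1 (V != Y) on D(V)={1,3,4,5} D(Y)={1,2,3,4,5}: no change
Constraint 2 (V != U) on D(V)={1,3,4,5} D(U)={1,2,3,4,5}: no change
Constraint 3 (X < V) on D(X)={1,2,3,4,5} D(V)={1,3,4,5}: X {1,2,3,4,5}->{1,2,3,4}; V {1,3,4,5}->{3,4,5}
Constraint 4 (U + Y = X) on D(U)={1,2,3,4,5} D(Y)={1,2,3,4,5} D(X)={1,2,3,4}: U {1,2,3,4,5}->{1,2,3}; Y {1,2,3,4,5}->{1,2,3}; X {1,2,3,4}->{2,3,4}
So after all 4 constraints: D(Y) = {1,2,3}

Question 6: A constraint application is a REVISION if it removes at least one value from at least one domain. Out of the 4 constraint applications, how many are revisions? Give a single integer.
Answer: 2

Derivation:
Constraint 1 (V != Y) on D(V)={1,3,4,5} D(Y)={1,2,3,4,5}: no change => not a revision
Constraint 2 (V != U) on D(V)={1,3,4,5} D(U)={1,2,3,4,5}: no change => not a revision
Constraint 3 (X < V) on D(X)={1,2,3,4,5} D(V)={1,3,4,5}: X {1,2,3,4,5}->{1,2,3,4}; V {1,3,4,5}->{3,4,5} => REVISION
Constraint 4 (U + Y = X) on D(U)={1,2,3,4,5} D(Y)={1,2,3,4,5} D(X)={1,2,3,4}: U {1,2,3,4,5}->{1,2,3}; Y {1,2,3,4,5}->{1,2,3}; X {1,2,3,4}->{2,3,4} => REVISION
Total revisions = 2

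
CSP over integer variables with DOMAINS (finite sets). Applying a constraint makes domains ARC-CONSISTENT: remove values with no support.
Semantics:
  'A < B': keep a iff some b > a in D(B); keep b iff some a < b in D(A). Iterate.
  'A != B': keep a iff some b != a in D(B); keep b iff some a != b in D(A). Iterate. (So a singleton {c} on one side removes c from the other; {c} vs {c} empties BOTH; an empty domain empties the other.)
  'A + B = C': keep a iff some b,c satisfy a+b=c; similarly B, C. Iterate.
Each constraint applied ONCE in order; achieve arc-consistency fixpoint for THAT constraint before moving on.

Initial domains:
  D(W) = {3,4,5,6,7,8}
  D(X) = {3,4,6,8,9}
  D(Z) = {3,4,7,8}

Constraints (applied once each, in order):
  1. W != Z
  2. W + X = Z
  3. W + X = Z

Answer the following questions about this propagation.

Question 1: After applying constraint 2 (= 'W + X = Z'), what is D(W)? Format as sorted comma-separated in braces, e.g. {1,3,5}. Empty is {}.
Constraint 1 (W != Z) on D(W)={3,4,5,6,7,8} D(Z)={3,4,7,8}: no change
Constraint 2 (W + X = Z) on D(W)={3,4,5,6,7,8} D(X)={3,4,6,8,9} D(Z)={3,4,7,8}: W {3,4,5,6,7,8}->{3,4,5}; X {3,4,6,8,9}->{3,4}; Z {3,4,7,8}->{7,8}
So after constraint 2: D(W) = {3,4,5}

Answer: {3,4,5}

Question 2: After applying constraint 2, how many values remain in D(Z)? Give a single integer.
Answer: 2

Derivation:
Constraint 1 (W != Z) on D(W)={3,4,5,6,7,8} D(Z)={3,4,7,8}: no change
Constraint 2 (W + X = Z) on D(W)={3,4,5,6,7,8} D(X)={3,4,6,8,9} D(Z)={3,4,7,8}: W {3,4,5,6,7,8}->{3,4,5}; X {3,4,6,8,9}->{3,4}; Z {3,4,7,8}->{7,8}
So after constraint 2: D(Z)={7,8}, size = 2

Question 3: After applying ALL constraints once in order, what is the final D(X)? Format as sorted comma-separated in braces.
Constraint 1 (W != Z) on D(W)={3,4,5,6,7,8} D(Z)={3,4,7,8}: no change
Constraint 2 (W + X = Z) on D(W)={3,4,5,6,7,8} D(X)={3,4,6,8,9} D(Z)={3,4,7,8}: W {3,4,5,6,7,8}->{3,4,5}; X {3,4,6,8,9}->{3,4}; Z {3,4,7,8}->{7,8}
Constraint 3 (W + X = Z) on D(W)={3,4,5} D(X)={3,4} D(Z)={7,8}: no change
So after all 3 constraints: D(X) = {3,4}

Answer: {3,4}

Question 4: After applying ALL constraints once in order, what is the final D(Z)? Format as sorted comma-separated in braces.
Constraint 1 (W != Z) on D(W)={3,4,5,6,7,8} D(Z)={3,4,7,8}: no change
Constraint 2 (W + X = Z) on D(W)={3,4,5,6,7,8} D(X)={3,4,6,8,9} D(Z)={3,4,7,8}: W {3,4,5,6,7,8}->{3,4,5}; X {3,4,6,8,9}->{3,4}; Z {3,4,7,8}->{7,8}
Constraint 3 (W + X = Z) on D(W)={3,4,5} D(X)={3,4} D(Z)={7,8}: no change
So after all 3 constraints: D(Z) = {7,8}

Answer: {7,8}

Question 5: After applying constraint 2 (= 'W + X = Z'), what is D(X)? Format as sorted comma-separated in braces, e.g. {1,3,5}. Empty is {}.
Answer: {3,4}

Derivation:
Constraint 1 (W != Z) on D(W)={3,4,5,6,7,8} D(Z)={3,4,7,8}: no change
Constraint 2 (W + X = Z) on D(W)={3,4,5,6,7,8} D(X)={3,4,6,8,9} D(Z)={3,4,7,8}: W {3,4,5,6,7,8}->{3,4,5}; X {3,4,6,8,9}->{3,4}; Z {3,4,7,8}->{7,8}
So after constraint 2: D(X) = {3,4}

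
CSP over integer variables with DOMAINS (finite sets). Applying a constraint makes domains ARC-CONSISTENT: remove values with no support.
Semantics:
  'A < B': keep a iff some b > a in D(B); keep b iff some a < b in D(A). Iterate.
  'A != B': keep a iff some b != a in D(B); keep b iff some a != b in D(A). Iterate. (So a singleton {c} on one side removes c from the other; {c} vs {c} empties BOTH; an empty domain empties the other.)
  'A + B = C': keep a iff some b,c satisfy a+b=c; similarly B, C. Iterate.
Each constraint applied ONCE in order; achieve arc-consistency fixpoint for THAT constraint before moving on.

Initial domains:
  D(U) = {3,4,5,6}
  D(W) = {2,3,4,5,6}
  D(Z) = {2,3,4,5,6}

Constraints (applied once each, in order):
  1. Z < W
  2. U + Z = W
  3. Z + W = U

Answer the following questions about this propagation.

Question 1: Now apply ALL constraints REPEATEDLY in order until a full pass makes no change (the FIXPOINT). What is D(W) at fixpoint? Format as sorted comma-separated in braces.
pass 0 (initial): D(W)={2,3,4,5,6}
pass 1: U {3,4,5,6}->{}; W {2,3,4,5,6}->{}; Z {2,3,4,5,6}->{}
pass 2: no change
Fixpoint after 2 passes: D(W) = {}

Answer: {}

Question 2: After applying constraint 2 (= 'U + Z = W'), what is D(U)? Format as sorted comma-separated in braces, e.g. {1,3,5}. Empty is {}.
Constraint 1 (Z < W) on D(Z)={2,3,4,5,6} D(W)={2,3,4,5,6}: Z {2,3,4,5,6}->{2,3,4,5}; W {2,3,4,5,6}->{3,4,5,6}
Constraint 2 (U + Z = W) on D(U)={3,4,5,6} D(Z)={2,3,4,5} D(W)={3,4,5,6}: U {3,4,5,6}->{3,4}; Z {2,3,4,5}->{2,3}; W {3,4,5,6}->{5,6}
So after constraint 2: D(U) = {3,4}

Answer: {3,4}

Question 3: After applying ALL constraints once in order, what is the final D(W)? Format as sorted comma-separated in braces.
Answer: {}

Derivation:
Constraint 1 (Z < W) on D(Z)={2,3,4,5,6} D(W)={2,3,4,5,6}: Z {2,3,4,5,6}->{2,3,4,5}; W {2,3,4,5,6}->{3,4,5,6}
Constraint 2 (U + Z = W) on D(U)={3,4,5,6} D(Z)={2,3,4,5} D(W)={3,4,5,6}: U {3,4,5,6}->{3,4}; Z {2,3,4,5}->{2,3}; W {3,4,5,6}->{5,6}
Constraint 3 (Z + W = U) on D(Z)={2,3} D(W)={5,6} D(U)={3,4}: Z {2,3}->{}; W {5,6}->{}; U {3,4}->{}
So after all 3 constraints: D(W) = {}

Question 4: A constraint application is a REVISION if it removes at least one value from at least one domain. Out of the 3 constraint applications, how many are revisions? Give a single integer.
Answer: 3

Derivation:
Constraint 1 (Z < W) on D(Z)={2,3,4,5,6} D(W)={2,3,4,5,6}: Z {2,3,4,5,6}->{2,3,4,5}; W {2,3,4,5,6}->{3,4,5,6} => REVISION
Constraint 2 (U + Z = W) on D(U)={3,4,5,6} D(Z)={2,3,4,5} D(W)={3,4,5,6}: U {3,4,5,6}->{3,4}; Z {2,3,4,5}->{2,3}; W {3,4,5,6}->{5,6} => REVISION
Constraint 3 (Z + W = U) on D(Z)={2,3} D(W)={5,6} D(U)={3,4}: Z {2,3}->{}; W {5,6}->{}; U {3,4}->{} => REVISION
Total revisions = 3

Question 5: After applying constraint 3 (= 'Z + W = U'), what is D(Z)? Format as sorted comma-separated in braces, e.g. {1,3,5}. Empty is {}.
Answer: {}

Derivation:
Constraint 1 (Z < W) on D(Z)={2,3,4,5,6} D(W)={2,3,4,5,6}: Z {2,3,4,5,6}->{2,3,4,5}; W {2,3,4,5,6}->{3,4,5,6}
Constraint 2 (U + Z = W) on D(U)={3,4,5,6} D(Z)={2,3,4,5} D(W)={3,4,5,6}: U {3,4,5,6}->{3,4}; Z {2,3,4,5}->{2,3}; W {3,4,5,6}->{5,6}
Constraint 3 (Z + W = U) on D(Z)={2,3} D(W)={5,6} D(U)={3,4}: Z {2,3}->{}; W {5,6}->{}; U {3,4}->{}
So after constraint 3: D(Z) = {}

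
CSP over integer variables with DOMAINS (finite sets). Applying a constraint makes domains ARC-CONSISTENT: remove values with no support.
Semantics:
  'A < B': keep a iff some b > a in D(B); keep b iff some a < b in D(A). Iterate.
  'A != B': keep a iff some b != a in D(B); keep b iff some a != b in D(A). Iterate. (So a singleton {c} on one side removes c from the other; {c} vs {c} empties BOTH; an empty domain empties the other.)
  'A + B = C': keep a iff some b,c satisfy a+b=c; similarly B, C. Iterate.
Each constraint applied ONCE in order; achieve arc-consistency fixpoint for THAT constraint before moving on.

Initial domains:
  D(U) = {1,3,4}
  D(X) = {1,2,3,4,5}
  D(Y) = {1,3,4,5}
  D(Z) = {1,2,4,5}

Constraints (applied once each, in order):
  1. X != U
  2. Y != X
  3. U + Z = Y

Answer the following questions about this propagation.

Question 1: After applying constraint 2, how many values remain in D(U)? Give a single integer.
Constraint 1 (X != U) on D(X)={1,2,3,4,5} D(U)={1,3,4}: no change
Constraint 2 (Y != X) on D(Y)={1,3,4,5} D(X)={1,2,3,4,5}: no change
So after constraint 2: D(U)={1,3,4}, size = 3

Answer: 3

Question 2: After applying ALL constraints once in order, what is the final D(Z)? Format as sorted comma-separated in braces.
Constraint 1 (X != U) on D(X)={1,2,3,4,5} D(U)={1,3,4}: no change
Constraint 2 (Y != X) on D(Y)={1,3,4,5} D(X)={1,2,3,4,5}: no change
Constraint 3 (U + Z = Y) on D(U)={1,3,4} D(Z)={1,2,4,5} D(Y)={1,3,4,5}: Z {1,2,4,5}->{1,2,4}; Y {1,3,4,5}->{3,4,5}
So after all 3 constraints: D(Z) = {1,2,4}

Answer: {1,2,4}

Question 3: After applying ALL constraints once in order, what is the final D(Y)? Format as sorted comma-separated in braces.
Constraint 1 (X != U) on D(X)={1,2,3,4,5} D(U)={1,3,4}: no change
Constraint 2 (Y != X) on D(Y)={1,3,4,5} D(X)={1,2,3,4,5}: no change
Constraint 3 (U + Z = Y) on D(U)={1,3,4} D(Z)={1,2,4,5} D(Y)={1,3,4,5}: Z {1,2,4,5}->{1,2,4}; Y {1,3,4,5}->{3,4,5}
So after all 3 constraints: D(Y) = {3,4,5}

Answer: {3,4,5}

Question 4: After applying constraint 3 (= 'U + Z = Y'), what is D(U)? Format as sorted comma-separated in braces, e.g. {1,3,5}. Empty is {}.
Constraint 1 (X != U) on D(X)={1,2,3,4,5} D(U)={1,3,4}: no change
Constraint 2 (Y != X) on D(Y)={1,3,4,5} D(X)={1,2,3,4,5}: no change
Constraint 3 (U + Z = Y) on D(U)={1,3,4} D(Z)={1,2,4,5} D(Y)={1,3,4,5}: Z {1,2,4,5}->{1,2,4}; Y {1,3,4,5}->{3,4,5}
So after constraint 3: D(U) = {1,3,4}

Answer: {1,3,4}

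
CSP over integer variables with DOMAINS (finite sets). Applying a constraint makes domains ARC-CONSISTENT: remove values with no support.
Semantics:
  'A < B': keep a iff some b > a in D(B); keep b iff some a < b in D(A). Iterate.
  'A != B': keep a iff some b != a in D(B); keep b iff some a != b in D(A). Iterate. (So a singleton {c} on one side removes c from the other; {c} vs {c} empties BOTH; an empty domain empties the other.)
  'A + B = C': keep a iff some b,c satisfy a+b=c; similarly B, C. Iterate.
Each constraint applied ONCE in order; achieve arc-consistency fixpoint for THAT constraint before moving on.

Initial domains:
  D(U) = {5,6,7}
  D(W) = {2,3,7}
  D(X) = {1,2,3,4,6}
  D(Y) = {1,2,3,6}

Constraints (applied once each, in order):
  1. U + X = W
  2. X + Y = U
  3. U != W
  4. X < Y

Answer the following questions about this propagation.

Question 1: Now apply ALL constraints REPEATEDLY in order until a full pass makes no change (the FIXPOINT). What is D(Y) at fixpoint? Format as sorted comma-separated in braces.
Answer: {3}

Derivation:
pass 0 (initial): D(Y)={1,2,3,6}
pass 1: U {5,6,7}->{5}; W {2,3,7}->{7}; X {1,2,3,4,6}->{2}; Y {1,2,3,6}->{3}
pass 2: no change
Fixpoint after 2 passes: D(Y) = {3}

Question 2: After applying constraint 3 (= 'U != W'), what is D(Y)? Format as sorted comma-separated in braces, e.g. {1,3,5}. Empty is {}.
Answer: {3}

Derivation:
Constraint 1 (U + X = W) on D(U)={5,6,7} D(X)={1,2,3,4,6} D(W)={2,3,7}: U {5,6,7}->{5,6}; X {1,2,3,4,6}->{1,2}; W {2,3,7}->{7}
Constraint 2 (X + Y = U) on D(X)={1,2} D(Y)={1,2,3,6} D(U)={5,6}: X {1,2}->{2}; Y {1,2,3,6}->{3}; U {5,6}->{5}
Constraint 3 (U != W) on D(U)={5} D(W)={7}: no change
So after constraint 3: D(Y) = {3}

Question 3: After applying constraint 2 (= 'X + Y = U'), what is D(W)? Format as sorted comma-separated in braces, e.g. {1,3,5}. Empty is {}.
Constraint 1 (U + X = W) on D(U)={5,6,7} D(X)={1,2,3,4,6} D(W)={2,3,7}: U {5,6,7}->{5,6}; X {1,2,3,4,6}->{1,2}; W {2,3,7}->{7}
Constraint 2 (X + Y = U) on D(X)={1,2} D(Y)={1,2,3,6} D(U)={5,6}: X {1,2}->{2}; Y {1,2,3,6}->{3}; U {5,6}->{5}
So after constraint 2: D(W) = {7}

Answer: {7}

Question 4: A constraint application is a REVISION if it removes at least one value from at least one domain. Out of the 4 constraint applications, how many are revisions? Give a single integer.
Constraint 1 (U + X = W) on D(U)={5,6,7} D(X)={1,2,3,4,6} D(W)={2,3,7}: U {5,6,7}->{5,6}; X {1,2,3,4,6}->{1,2}; W {2,3,7}->{7} => REVISION
Constraint 2 (X + Y = U) on D(X)={1,2} D(Y)={1,2,3,6} D(U)={5,6}: X {1,2}->{2}; Y {1,2,3,6}->{3}; U {5,6}->{5} => REVISION
Constraint 3 (U != W) on D(U)={5} D(W)={7}: no change => not a revision
Constraint 4 (X < Y) on D(X)={2} D(Y)={3}: no change => not a revision
Total revisions = 2

Answer: 2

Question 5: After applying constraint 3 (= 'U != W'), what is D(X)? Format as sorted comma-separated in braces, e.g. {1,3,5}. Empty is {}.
Answer: {2}

Derivation:
Constraint 1 (U + X = W) on D(U)={5,6,7} D(X)={1,2,3,4,6} D(W)={2,3,7}: U {5,6,7}->{5,6}; X {1,2,3,4,6}->{1,2}; W {2,3,7}->{7}
Constraint 2 (X + Y = U) on D(X)={1,2} D(Y)={1,2,3,6} D(U)={5,6}: X {1,2}->{2}; Y {1,2,3,6}->{3}; U {5,6}->{5}
Constraint 3 (U != W) on D(U)={5} D(W)={7}: no change
So after constraint 3: D(X) = {2}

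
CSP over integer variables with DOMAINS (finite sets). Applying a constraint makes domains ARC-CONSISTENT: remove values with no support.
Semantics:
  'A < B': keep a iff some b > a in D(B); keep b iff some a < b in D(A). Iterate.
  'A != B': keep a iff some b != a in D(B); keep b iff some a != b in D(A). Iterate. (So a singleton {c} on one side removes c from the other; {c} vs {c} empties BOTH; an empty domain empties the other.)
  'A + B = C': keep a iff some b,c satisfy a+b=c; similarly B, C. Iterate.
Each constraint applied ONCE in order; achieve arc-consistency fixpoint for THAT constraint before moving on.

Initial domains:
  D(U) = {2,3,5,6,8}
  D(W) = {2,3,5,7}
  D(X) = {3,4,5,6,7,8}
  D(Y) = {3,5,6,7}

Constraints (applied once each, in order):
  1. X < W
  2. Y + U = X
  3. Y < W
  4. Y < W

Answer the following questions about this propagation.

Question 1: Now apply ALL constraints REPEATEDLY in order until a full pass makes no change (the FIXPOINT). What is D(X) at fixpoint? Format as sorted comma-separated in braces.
pass 0 (initial): D(X)={3,4,5,6,7,8}
pass 1: U {2,3,5,6,8}->{2,3}; W {2,3,5,7}->{5,7}; X {3,4,5,6,7,8}->{5,6}; Y {3,5,6,7}->{3}
pass 2: W {5,7}->{7}
pass 3: no change
Fixpoint after 3 passes: D(X) = {5,6}

Answer: {5,6}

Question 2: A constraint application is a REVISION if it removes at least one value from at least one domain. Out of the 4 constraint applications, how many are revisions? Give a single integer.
Constraint 1 (X < W) on D(X)={3,4,5,6,7,8} D(W)={2,3,5,7}: X {3,4,5,6,7,8}->{3,4,5,6}; W {2,3,5,7}->{5,7} => REVISION
Constraint 2 (Y + U = X) on D(Y)={3,5,6,7} D(U)={2,3,5,6,8} D(X)={3,4,5,6}: Y {3,5,6,7}->{3}; U {2,3,5,6,8}->{2,3}; X {3,4,5,6}->{5,6} => REVISION
Constraint 3 (Y < W) on D(Y)={3} D(W)={5,7}: no change => not a revision
Constraint 4 (Y < W) on D(Y)={3} D(W)={5,7}: no change => not a revision
Total revisions = 2

Answer: 2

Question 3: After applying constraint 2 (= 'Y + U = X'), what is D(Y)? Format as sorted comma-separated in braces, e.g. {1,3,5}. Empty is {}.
Answer: {3}

Derivation:
Constraint 1 (X < W) on D(X)={3,4,5,6,7,8} D(W)={2,3,5,7}: X {3,4,5,6,7,8}->{3,4,5,6}; W {2,3,5,7}->{5,7}
Constraint 2 (Y + U = X) on D(Y)={3,5,6,7} D(U)={2,3,5,6,8} D(X)={3,4,5,6}: Y {3,5,6,7}->{3}; U {2,3,5,6,8}->{2,3}; X {3,4,5,6}->{5,6}
So after constraint 2: D(Y) = {3}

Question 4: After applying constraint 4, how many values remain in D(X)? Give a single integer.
Answer: 2

Derivation:
Constraint 1 (X < W) on D(X)={3,4,5,6,7,8} D(W)={2,3,5,7}: X {3,4,5,6,7,8}->{3,4,5,6}; W {2,3,5,7}->{5,7}
Constraint 2 (Y + U = X) on D(Y)={3,5,6,7} D(U)={2,3,5,6,8} D(X)={3,4,5,6}: Y {3,5,6,7}->{3}; U {2,3,5,6,8}->{2,3}; X {3,4,5,6}->{5,6}
Constraint 3 (Y < W) on D(Y)={3} D(W)={5,7}: no change
Constraint 4 (Y < W) on D(Y)={3} D(W)={5,7}: no change
So after constraint 4: D(X)={5,6}, size = 2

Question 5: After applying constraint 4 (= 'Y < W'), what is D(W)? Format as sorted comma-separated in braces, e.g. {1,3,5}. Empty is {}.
Constraint 1 (X < W) on D(X)={3,4,5,6,7,8} D(W)={2,3,5,7}: X {3,4,5,6,7,8}->{3,4,5,6}; W {2,3,5,7}->{5,7}
Constraint 2 (Y + U = X) on D(Y)={3,5,6,7} D(U)={2,3,5,6,8} D(X)={3,4,5,6}: Y {3,5,6,7}->{3}; U {2,3,5,6,8}->{2,3}; X {3,4,5,6}->{5,6}
Constraint 3 (Y < W) on D(Y)={3} D(W)={5,7}: no change
Constraint 4 (Y < W) on D(Y)={3} D(W)={5,7}: no change
So after constraint 4: D(W) = {5,7}

Answer: {5,7}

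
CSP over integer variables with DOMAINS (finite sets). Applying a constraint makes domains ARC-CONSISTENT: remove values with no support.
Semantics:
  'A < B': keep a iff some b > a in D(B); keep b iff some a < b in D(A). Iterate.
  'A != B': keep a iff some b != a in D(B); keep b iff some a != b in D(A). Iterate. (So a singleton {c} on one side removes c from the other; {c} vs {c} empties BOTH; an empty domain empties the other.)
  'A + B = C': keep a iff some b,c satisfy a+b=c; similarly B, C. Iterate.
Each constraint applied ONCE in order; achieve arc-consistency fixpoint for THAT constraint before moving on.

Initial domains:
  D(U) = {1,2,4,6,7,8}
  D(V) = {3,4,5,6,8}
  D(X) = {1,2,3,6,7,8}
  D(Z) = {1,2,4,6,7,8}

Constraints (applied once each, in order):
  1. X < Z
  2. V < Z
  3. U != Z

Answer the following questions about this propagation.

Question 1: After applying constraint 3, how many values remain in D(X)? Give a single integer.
Constraint 1 (X < Z) on D(X)={1,2,3,6,7,8} D(Z)={1,2,4,6,7,8}: X {1,2,3,6,7,8}->{1,2,3,6,7}; Z {1,2,4,6,7,8}->{2,4,6,7,8}
Constraint 2 (V < Z) on D(V)={3,4,5,6,8} D(Z)={2,4,6,7,8}: V {3,4,5,6,8}->{3,4,5,6}; Z {2,4,6,7,8}->{4,6,7,8}
Constraint 3 (U != Z) on D(U)={1,2,4,6,7,8} D(Z)={4,6,7,8}: no change
So after constraint 3: D(X)={1,2,3,6,7}, size = 5

Answer: 5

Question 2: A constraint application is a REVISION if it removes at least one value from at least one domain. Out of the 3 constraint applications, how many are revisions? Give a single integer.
Constraint 1 (X < Z) on D(X)={1,2,3,6,7,8} D(Z)={1,2,4,6,7,8}: X {1,2,3,6,7,8}->{1,2,3,6,7}; Z {1,2,4,6,7,8}->{2,4,6,7,8} => REVISION
Constraint 2 (V < Z) on D(V)={3,4,5,6,8} D(Z)={2,4,6,7,8}: V {3,4,5,6,8}->{3,4,5,6}; Z {2,4,6,7,8}->{4,6,7,8} => REVISION
Constraint 3 (U != Z) on D(U)={1,2,4,6,7,8} D(Z)={4,6,7,8}: no change => not a revision
Total revisions = 2

Answer: 2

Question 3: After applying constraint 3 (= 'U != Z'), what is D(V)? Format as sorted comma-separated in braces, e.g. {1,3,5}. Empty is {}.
Constraint 1 (X < Z) on D(X)={1,2,3,6,7,8} D(Z)={1,2,4,6,7,8}: X {1,2,3,6,7,8}->{1,2,3,6,7}; Z {1,2,4,6,7,8}->{2,4,6,7,8}
Constraint 2 (V < Z) on D(V)={3,4,5,6,8} D(Z)={2,4,6,7,8}: V {3,4,5,6,8}->{3,4,5,6}; Z {2,4,6,7,8}->{4,6,7,8}
Constraint 3 (U != Z) on D(U)={1,2,4,6,7,8} D(Z)={4,6,7,8}: no change
So after constraint 3: D(V) = {3,4,5,6}

Answer: {3,4,5,6}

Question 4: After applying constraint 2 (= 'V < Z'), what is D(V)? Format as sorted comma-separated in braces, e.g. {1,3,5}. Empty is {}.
Constraint 1 (X < Z) on D(X)={1,2,3,6,7,8} D(Z)={1,2,4,6,7,8}: X {1,2,3,6,7,8}->{1,2,3,6,7}; Z {1,2,4,6,7,8}->{2,4,6,7,8}
Constraint 2 (V < Z) on D(V)={3,4,5,6,8} D(Z)={2,4,6,7,8}: V {3,4,5,6,8}->{3,4,5,6}; Z {2,4,6,7,8}->{4,6,7,8}
So after constraint 2: D(V) = {3,4,5,6}

Answer: {3,4,5,6}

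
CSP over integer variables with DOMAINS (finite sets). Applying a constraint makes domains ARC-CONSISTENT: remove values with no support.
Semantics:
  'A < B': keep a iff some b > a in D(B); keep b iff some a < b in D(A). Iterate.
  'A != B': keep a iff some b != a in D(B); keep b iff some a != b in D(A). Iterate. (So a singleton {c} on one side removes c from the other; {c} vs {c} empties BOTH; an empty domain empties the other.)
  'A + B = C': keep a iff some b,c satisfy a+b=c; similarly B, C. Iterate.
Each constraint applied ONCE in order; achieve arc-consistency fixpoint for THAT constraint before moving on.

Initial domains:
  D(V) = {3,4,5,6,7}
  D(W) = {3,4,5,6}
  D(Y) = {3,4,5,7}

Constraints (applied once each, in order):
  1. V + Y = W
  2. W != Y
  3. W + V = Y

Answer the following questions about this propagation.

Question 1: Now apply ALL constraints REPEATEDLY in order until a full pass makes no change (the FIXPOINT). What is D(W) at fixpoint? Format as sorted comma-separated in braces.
Answer: {}

Derivation:
pass 0 (initial): D(W)={3,4,5,6}
pass 1: V {3,4,5,6,7}->{}; W {3,4,5,6}->{}; Y {3,4,5,7}->{}
pass 2: no change
Fixpoint after 2 passes: D(W) = {}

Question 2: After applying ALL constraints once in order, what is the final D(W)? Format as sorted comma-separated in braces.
Answer: {}

Derivation:
Constraint 1 (V + Y = W) on D(V)={3,4,5,6,7} D(Y)={3,4,5,7} D(W)={3,4,5,6}: V {3,4,5,6,7}->{3}; Y {3,4,5,7}->{3}; W {3,4,5,6}->{6}
Constraint 2 (W != Y) on D(W)={6} D(Y)={3}: no change
Constraint 3 (W + V = Y) on D(W)={6} D(V)={3} D(Y)={3}: W {6}->{}; V {3}->{}; Y {3}->{}
So after all 3 constraints: D(W) = {}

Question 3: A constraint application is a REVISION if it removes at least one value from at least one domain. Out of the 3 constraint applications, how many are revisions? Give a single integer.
Constraint 1 (V + Y = W) on D(V)={3,4,5,6,7} D(Y)={3,4,5,7} D(W)={3,4,5,6}: V {3,4,5,6,7}->{3}; Y {3,4,5,7}->{3}; W {3,4,5,6}->{6} => REVISION
Constraint 2 (W != Y) on D(W)={6} D(Y)={3}: no change => not a revision
Constraint 3 (W + V = Y) on D(W)={6} D(V)={3} D(Y)={3}: W {6}->{}; V {3}->{}; Y {3}->{} => REVISION
Total revisions = 2

Answer: 2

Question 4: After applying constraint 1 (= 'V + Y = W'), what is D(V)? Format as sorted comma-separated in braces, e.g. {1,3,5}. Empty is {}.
Constraint 1 (V + Y = W) on D(V)={3,4,5,6,7} D(Y)={3,4,5,7} D(W)={3,4,5,6}: V {3,4,5,6,7}->{3}; Y {3,4,5,7}->{3}; W {3,4,5,6}->{6}
So after constraint 1: D(V) = {3}

Answer: {3}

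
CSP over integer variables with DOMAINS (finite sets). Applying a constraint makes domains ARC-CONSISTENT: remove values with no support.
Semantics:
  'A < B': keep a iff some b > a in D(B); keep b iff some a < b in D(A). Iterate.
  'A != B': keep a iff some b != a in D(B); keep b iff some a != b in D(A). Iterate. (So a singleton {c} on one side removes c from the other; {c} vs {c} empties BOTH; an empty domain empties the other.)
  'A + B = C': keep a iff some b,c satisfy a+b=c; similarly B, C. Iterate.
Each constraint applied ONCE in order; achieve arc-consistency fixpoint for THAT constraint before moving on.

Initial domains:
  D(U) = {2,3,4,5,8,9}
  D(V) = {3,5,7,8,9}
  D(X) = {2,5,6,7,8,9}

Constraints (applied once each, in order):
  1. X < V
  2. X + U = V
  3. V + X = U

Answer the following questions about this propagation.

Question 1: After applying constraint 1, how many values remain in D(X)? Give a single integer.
Constraint 1 (X < V) on D(X)={2,5,6,7,8,9} D(V)={3,5,7,8,9}: X {2,5,6,7,8,9}->{2,5,6,7,8}
So after constraint 1: D(X)={2,5,6,7,8}, size = 5

Answer: 5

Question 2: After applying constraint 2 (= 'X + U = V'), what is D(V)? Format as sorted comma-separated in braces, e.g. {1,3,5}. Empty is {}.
Answer: {5,7,8,9}

Derivation:
Constraint 1 (X < V) on D(X)={2,5,6,7,8,9} D(V)={3,5,7,8,9}: X {2,5,6,7,8,9}->{2,5,6,7,8}
Constraint 2 (X + U = V) on D(X)={2,5,6,7,8} D(U)={2,3,4,5,8,9} D(V)={3,5,7,8,9}: X {2,5,6,7,8}->{2,5,6,7}; U {2,3,4,5,8,9}->{2,3,4,5}; V {3,5,7,8,9}->{5,7,8,9}
So after constraint 2: D(V) = {5,7,8,9}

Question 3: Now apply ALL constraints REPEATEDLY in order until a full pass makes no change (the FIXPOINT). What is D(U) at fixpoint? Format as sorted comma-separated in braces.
Answer: {}

Derivation:
pass 0 (initial): D(U)={2,3,4,5,8,9}
pass 1: U {2,3,4,5,8,9}->{}; V {3,5,7,8,9}->{}; X {2,5,6,7,8,9}->{}
pass 2: no change
Fixpoint after 2 passes: D(U) = {}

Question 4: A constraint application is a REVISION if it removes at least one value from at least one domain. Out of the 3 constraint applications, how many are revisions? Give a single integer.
Answer: 3

Derivation:
Constraint 1 (X < V) on D(X)={2,5,6,7,8,9} D(V)={3,5,7,8,9}: X {2,5,6,7,8,9}->{2,5,6,7,8} => REVISION
Constraint 2 (X + U = V) on D(X)={2,5,6,7,8} D(U)={2,3,4,5,8,9} D(V)={3,5,7,8,9}: X {2,5,6,7,8}->{2,5,6,7}; U {2,3,4,5,8,9}->{2,3,4,5}; V {3,5,7,8,9}->{5,7,8,9} => REVISION
Constraint 3 (V + X = U) on D(V)={5,7,8,9} D(X)={2,5,6,7} D(U)={2,3,4,5}: V {5,7,8,9}->{}; X {2,5,6,7}->{}; U {2,3,4,5}->{} => REVISION
Total revisions = 3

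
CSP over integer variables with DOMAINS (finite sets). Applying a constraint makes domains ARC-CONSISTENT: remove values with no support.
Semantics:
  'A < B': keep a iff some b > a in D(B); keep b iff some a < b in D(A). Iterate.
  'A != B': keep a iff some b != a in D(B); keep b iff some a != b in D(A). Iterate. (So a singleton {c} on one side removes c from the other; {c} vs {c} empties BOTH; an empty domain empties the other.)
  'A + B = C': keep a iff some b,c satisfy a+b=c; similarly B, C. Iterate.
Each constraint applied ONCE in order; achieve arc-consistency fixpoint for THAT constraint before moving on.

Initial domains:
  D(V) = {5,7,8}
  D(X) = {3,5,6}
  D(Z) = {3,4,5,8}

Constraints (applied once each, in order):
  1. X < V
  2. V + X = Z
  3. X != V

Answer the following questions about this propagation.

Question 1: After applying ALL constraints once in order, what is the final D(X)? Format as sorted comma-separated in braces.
Constraint 1 (X < V) on D(X)={3,5,6} D(V)={5,7,8}: no change
Constraint 2 (V + X = Z) on D(V)={5,7,8} D(X)={3,5,6} D(Z)={3,4,5,8}: V {5,7,8}->{5}; X {3,5,6}->{3}; Z {3,4,5,8}->{8}
Constraint 3 (X != V) on D(X)={3} D(V)={5}: no change
So after all 3 constraints: D(X) = {3}

Answer: {3}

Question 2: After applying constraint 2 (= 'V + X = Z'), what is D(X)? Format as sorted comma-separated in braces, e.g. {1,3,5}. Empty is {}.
Constraint 1 (X < V) on D(X)={3,5,6} D(V)={5,7,8}: no change
Constraint 2 (V + X = Z) on D(V)={5,7,8} D(X)={3,5,6} D(Z)={3,4,5,8}: V {5,7,8}->{5}; X {3,5,6}->{3}; Z {3,4,5,8}->{8}
So after constraint 2: D(X) = {3}

Answer: {3}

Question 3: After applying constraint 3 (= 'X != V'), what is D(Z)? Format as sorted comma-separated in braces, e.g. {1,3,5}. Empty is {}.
Answer: {8}

Derivation:
Constraint 1 (X < V) on D(X)={3,5,6} D(V)={5,7,8}: no change
Constraint 2 (V + X = Z) on D(V)={5,7,8} D(X)={3,5,6} D(Z)={3,4,5,8}: V {5,7,8}->{5}; X {3,5,6}->{3}; Z {3,4,5,8}->{8}
Constraint 3 (X != V) on D(X)={3} D(V)={5}: no change
So after constraint 3: D(Z) = {8}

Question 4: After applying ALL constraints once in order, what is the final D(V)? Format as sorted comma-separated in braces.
Constraint 1 (X < V) on D(X)={3,5,6} D(V)={5,7,8}: no change
Constraint 2 (V + X = Z) on D(V)={5,7,8} D(X)={3,5,6} D(Z)={3,4,5,8}: V {5,7,8}->{5}; X {3,5,6}->{3}; Z {3,4,5,8}->{8}
Constraint 3 (X != V) on D(X)={3} D(V)={5}: no change
So after all 3 constraints: D(V) = {5}

Answer: {5}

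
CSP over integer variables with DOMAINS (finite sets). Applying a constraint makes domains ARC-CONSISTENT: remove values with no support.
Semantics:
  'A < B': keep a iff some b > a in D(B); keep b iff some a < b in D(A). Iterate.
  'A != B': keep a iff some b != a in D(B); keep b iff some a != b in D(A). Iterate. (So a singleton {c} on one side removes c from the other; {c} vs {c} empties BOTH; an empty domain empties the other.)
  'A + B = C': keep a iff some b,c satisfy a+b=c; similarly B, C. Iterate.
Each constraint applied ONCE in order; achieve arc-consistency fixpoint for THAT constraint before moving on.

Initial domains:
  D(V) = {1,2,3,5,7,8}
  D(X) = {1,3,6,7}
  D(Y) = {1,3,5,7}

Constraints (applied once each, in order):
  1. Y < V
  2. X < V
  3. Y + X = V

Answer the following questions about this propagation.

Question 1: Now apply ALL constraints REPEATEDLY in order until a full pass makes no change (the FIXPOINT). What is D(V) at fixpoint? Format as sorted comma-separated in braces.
Answer: {2,7,8}

Derivation:
pass 0 (initial): D(V)={1,2,3,5,7,8}
pass 1: V {1,2,3,5,7,8}->{2,7,8}; Y {1,3,5,7}->{1,5,7}
pass 2: no change
Fixpoint after 2 passes: D(V) = {2,7,8}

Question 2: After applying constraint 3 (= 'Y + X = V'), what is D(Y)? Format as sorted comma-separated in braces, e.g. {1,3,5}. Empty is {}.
Answer: {1,5,7}

Derivation:
Constraint 1 (Y < V) on D(Y)={1,3,5,7} D(V)={1,2,3,5,7,8}: V {1,2,3,5,7,8}->{2,3,5,7,8}
Constraint 2 (X < V) on D(X)={1,3,6,7} D(V)={2,3,5,7,8}: no change
Constraint 3 (Y + X = V) on D(Y)={1,3,5,7} D(X)={1,3,6,7} D(V)={2,3,5,7,8}: Y {1,3,5,7}->{1,5,7}; V {2,3,5,7,8}->{2,7,8}
So after constraint 3: D(Y) = {1,5,7}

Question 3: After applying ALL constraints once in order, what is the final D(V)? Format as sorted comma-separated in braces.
Constraint 1 (Y < V) on D(Y)={1,3,5,7} D(V)={1,2,3,5,7,8}: V {1,2,3,5,7,8}->{2,3,5,7,8}
Constraint 2 (X < V) on D(X)={1,3,6,7} D(V)={2,3,5,7,8}: no change
Constraint 3 (Y + X = V) on D(Y)={1,3,5,7} D(X)={1,3,6,7} D(V)={2,3,5,7,8}: Y {1,3,5,7}->{1,5,7}; V {2,3,5,7,8}->{2,7,8}
So after all 3 constraints: D(V) = {2,7,8}

Answer: {2,7,8}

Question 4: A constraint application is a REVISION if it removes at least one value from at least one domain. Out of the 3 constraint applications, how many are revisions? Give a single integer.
Answer: 2

Derivation:
Constraint 1 (Y < V) on D(Y)={1,3,5,7} D(V)={1,2,3,5,7,8}: V {1,2,3,5,7,8}->{2,3,5,7,8} => REVISION
Constraint 2 (X < V) on D(X)={1,3,6,7} D(V)={2,3,5,7,8}: no change => not a revision
Constraint 3 (Y + X = V) on D(Y)={1,3,5,7} D(X)={1,3,6,7} D(V)={2,3,5,7,8}: Y {1,3,5,7}->{1,5,7}; V {2,3,5,7,8}->{2,7,8} => REVISION
Total revisions = 2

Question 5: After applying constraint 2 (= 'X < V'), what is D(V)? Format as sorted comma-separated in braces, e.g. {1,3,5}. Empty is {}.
Answer: {2,3,5,7,8}

Derivation:
Constraint 1 (Y < V) on D(Y)={1,3,5,7} D(V)={1,2,3,5,7,8}: V {1,2,3,5,7,8}->{2,3,5,7,8}
Constraint 2 (X < V) on D(X)={1,3,6,7} D(V)={2,3,5,7,8}: no change
So after constraint 2: D(V) = {2,3,5,7,8}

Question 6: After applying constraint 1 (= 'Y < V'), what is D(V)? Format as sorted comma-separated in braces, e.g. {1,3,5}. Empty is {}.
Constraint 1 (Y < V) on D(Y)={1,3,5,7} D(V)={1,2,3,5,7,8}: V {1,2,3,5,7,8}->{2,3,5,7,8}
So after constraint 1: D(V) = {2,3,5,7,8}

Answer: {2,3,5,7,8}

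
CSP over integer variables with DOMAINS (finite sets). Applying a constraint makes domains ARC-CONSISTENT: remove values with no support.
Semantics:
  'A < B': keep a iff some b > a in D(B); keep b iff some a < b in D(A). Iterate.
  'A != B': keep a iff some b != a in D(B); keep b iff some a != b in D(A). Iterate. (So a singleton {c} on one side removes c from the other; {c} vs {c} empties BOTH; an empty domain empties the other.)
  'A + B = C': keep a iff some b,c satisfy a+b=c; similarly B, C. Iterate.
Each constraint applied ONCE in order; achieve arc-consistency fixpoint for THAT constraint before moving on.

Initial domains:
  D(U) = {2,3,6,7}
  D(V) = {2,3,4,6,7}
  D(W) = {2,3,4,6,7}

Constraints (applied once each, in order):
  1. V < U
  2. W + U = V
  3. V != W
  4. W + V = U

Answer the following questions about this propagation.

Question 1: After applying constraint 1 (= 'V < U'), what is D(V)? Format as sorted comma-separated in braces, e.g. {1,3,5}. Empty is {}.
Answer: {2,3,4,6}

Derivation:
Constraint 1 (V < U) on D(V)={2,3,4,6,7} D(U)={2,3,6,7}: V {2,3,4,6,7}->{2,3,4,6}; U {2,3,6,7}->{3,6,7}
So after constraint 1: D(V) = {2,3,4,6}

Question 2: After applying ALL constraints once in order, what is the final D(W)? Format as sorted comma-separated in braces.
Constraint 1 (V < U) on D(V)={2,3,4,6,7} D(U)={2,3,6,7}: V {2,3,4,6,7}->{2,3,4,6}; U {2,3,6,7}->{3,6,7}
Constraint 2 (W + U = V) on D(W)={2,3,4,6,7} D(U)={3,6,7} D(V)={2,3,4,6}: W {2,3,4,6,7}->{3}; U {3,6,7}->{3}; V {2,3,4,6}->{6}
Constraint 3 (V != W) on D(V)={6} D(W)={3}: no change
Constraint 4 (W + V = U) on D(W)={3} D(V)={6} D(U)={3}: W {3}->{}; V {6}->{}; U {3}->{}
So after all 4 constraints: D(W) = {}

Answer: {}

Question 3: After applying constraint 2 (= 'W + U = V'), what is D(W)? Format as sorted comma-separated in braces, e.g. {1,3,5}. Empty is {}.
Constraint 1 (V < U) on D(V)={2,3,4,6,7} D(U)={2,3,6,7}: V {2,3,4,6,7}->{2,3,4,6}; U {2,3,6,7}->{3,6,7}
Constraint 2 (W + U = V) on D(W)={2,3,4,6,7} D(U)={3,6,7} D(V)={2,3,4,6}: W {2,3,4,6,7}->{3}; U {3,6,7}->{3}; V {2,3,4,6}->{6}
So after constraint 2: D(W) = {3}

Answer: {3}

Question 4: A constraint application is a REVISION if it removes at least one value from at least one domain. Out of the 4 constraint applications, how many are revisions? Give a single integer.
Constraint 1 (V < U) on D(V)={2,3,4,6,7} D(U)={2,3,6,7}: V {2,3,4,6,7}->{2,3,4,6}; U {2,3,6,7}->{3,6,7} => REVISION
Constraint 2 (W + U = V) on D(W)={2,3,4,6,7} D(U)={3,6,7} D(V)={2,3,4,6}: W {2,3,4,6,7}->{3}; U {3,6,7}->{3}; V {2,3,4,6}->{6} => REVISION
Constraint 3 (V != W) on D(V)={6} D(W)={3}: no change => not a revision
Constraint 4 (W + V = U) on D(W)={3} D(V)={6} D(U)={3}: W {3}->{}; V {6}->{}; U {3}->{} => REVISION
Total revisions = 3

Answer: 3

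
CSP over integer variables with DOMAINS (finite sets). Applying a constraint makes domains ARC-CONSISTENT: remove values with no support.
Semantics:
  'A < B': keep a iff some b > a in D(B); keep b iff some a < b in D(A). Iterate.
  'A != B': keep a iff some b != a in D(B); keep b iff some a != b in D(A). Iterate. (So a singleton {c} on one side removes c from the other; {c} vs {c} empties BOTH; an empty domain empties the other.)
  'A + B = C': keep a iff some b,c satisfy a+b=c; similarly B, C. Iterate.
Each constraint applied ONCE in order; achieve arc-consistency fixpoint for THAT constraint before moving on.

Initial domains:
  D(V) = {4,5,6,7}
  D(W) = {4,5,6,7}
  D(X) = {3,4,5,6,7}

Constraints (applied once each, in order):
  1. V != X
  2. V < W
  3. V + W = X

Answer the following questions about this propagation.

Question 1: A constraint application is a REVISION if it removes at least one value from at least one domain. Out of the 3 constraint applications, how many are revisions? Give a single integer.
Constraint 1 (V != X) on D(V)={4,5,6,7} D(X)={3,4,5,6,7}: no change => not a revision
Constraint 2 (V < W) on D(V)={4,5,6,7} D(W)={4,5,6,7}: V {4,5,6,7}->{4,5,6}; W {4,5,6,7}->{5,6,7} => REVISION
Constraint 3 (V + W = X) on D(V)={4,5,6} D(W)={5,6,7} D(X)={3,4,5,6,7}: V {4,5,6}->{}; W {5,6,7}->{}; X {3,4,5,6,7}->{} => REVISION
Total revisions = 2

Answer: 2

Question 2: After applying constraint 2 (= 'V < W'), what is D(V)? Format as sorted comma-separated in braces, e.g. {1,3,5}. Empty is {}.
Constraint 1 (V != X) on D(V)={4,5,6,7} D(X)={3,4,5,6,7}: no change
Constraint 2 (V < W) on D(V)={4,5,6,7} D(W)={4,5,6,7}: V {4,5,6,7}->{4,5,6}; W {4,5,6,7}->{5,6,7}
So after constraint 2: D(V) = {4,5,6}

Answer: {4,5,6}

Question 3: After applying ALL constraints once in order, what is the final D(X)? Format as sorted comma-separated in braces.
Answer: {}

Derivation:
Constraint 1 (V != X) on D(V)={4,5,6,7} D(X)={3,4,5,6,7}: no change
Constraint 2 (V < W) on D(V)={4,5,6,7} D(W)={4,5,6,7}: V {4,5,6,7}->{4,5,6}; W {4,5,6,7}->{5,6,7}
Constraint 3 (V + W = X) on D(V)={4,5,6} D(W)={5,6,7} D(X)={3,4,5,6,7}: V {4,5,6}->{}; W {5,6,7}->{}; X {3,4,5,6,7}->{}
So after all 3 constraints: D(X) = {}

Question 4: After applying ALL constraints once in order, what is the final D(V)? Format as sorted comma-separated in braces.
Constraint 1 (V != X) on D(V)={4,5,6,7} D(X)={3,4,5,6,7}: no change
Constraint 2 (V < W) on D(V)={4,5,6,7} D(W)={4,5,6,7}: V {4,5,6,7}->{4,5,6}; W {4,5,6,7}->{5,6,7}
Constraint 3 (V + W = X) on D(V)={4,5,6} D(W)={5,6,7} D(X)={3,4,5,6,7}: V {4,5,6}->{}; W {5,6,7}->{}; X {3,4,5,6,7}->{}
So after all 3 constraints: D(V) = {}

Answer: {}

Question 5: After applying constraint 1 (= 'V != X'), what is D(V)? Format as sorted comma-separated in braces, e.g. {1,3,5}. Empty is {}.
Constraint 1 (V != X) on D(V)={4,5,6,7} D(X)={3,4,5,6,7}: no change
So after constraint 1: D(V) = {4,5,6,7}

Answer: {4,5,6,7}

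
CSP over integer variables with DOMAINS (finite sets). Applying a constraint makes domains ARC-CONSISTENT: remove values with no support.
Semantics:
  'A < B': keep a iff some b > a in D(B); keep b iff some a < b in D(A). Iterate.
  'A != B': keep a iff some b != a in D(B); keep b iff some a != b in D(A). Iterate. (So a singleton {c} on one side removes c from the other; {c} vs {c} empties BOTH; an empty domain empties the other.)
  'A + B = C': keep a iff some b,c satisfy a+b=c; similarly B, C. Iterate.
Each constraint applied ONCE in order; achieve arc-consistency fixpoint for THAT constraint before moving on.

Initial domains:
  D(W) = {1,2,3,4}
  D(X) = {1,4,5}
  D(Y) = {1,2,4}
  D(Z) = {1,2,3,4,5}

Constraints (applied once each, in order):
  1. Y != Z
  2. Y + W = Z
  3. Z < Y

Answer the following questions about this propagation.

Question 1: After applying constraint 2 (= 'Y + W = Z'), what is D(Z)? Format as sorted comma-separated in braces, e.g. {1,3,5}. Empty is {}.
Answer: {2,3,4,5}

Derivation:
Constraint 1 (Y != Z) on D(Y)={1,2,4} D(Z)={1,2,3,4,5}: no change
Constraint 2 (Y + W = Z) on D(Y)={1,2,4} D(W)={1,2,3,4} D(Z)={1,2,3,4,5}: Z {1,2,3,4,5}->{2,3,4,5}
So after constraint 2: D(Z) = {2,3,4,5}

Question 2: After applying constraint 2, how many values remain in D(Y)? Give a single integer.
Constraint 1 (Y != Z) on D(Y)={1,2,4} D(Z)={1,2,3,4,5}: no change
Constraint 2 (Y + W = Z) on D(Y)={1,2,4} D(W)={1,2,3,4} D(Z)={1,2,3,4,5}: Z {1,2,3,4,5}->{2,3,4,5}
So after constraint 2: D(Y)={1,2,4}, size = 3

Answer: 3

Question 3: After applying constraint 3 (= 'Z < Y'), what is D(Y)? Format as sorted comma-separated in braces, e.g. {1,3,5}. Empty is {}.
Answer: {4}

Derivation:
Constraint 1 (Y != Z) on D(Y)={1,2,4} D(Z)={1,2,3,4,5}: no change
Constraint 2 (Y + W = Z) on D(Y)={1,2,4} D(W)={1,2,3,4} D(Z)={1,2,3,4,5}: Z {1,2,3,4,5}->{2,3,4,5}
Constraint 3 (Z < Y) on D(Z)={2,3,4,5} D(Y)={1,2,4}: Z {2,3,4,5}->{2,3}; Y {1,2,4}->{4}
So after constraint 3: D(Y) = {4}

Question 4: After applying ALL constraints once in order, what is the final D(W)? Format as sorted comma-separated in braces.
Answer: {1,2,3,4}

Derivation:
Constraint 1 (Y != Z) on D(Y)={1,2,4} D(Z)={1,2,3,4,5}: no change
Constraint 2 (Y + W = Z) on D(Y)={1,2,4} D(W)={1,2,3,4} D(Z)={1,2,3,4,5}: Z {1,2,3,4,5}->{2,3,4,5}
Constraint 3 (Z < Y) on D(Z)={2,3,4,5} D(Y)={1,2,4}: Z {2,3,4,5}->{2,3}; Y {1,2,4}->{4}
So after all 3 constraints: D(W) = {1,2,3,4}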